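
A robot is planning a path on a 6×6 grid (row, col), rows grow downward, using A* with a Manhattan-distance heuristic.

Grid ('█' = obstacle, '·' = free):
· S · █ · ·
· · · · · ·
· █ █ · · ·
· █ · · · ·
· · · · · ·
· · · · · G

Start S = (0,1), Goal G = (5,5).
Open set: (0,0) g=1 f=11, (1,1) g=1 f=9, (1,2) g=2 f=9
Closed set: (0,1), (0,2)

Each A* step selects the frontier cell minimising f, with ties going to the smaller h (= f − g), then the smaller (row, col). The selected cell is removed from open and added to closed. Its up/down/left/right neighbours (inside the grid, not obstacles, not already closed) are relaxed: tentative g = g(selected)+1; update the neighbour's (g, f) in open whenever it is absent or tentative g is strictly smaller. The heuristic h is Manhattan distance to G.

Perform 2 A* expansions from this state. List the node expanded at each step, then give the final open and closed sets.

step 1: expand (1,2) (f=9, h=7) → closed; open now [(0,0) g=1 f=11, (1,1) g=1 f=9, (1,3) g=3 f=9]
step 2: expand (1,3) (f=9, h=6) → closed; open now [(0,0) g=1 f=11, (1,1) g=1 f=9, (1,4) g=4 f=9, (2,3) g=4 f=9]

order=[(1,2) → (1,3)]; open=[(0,0) g=1 f=11, (1,1) g=1 f=9, (1,4) g=4 f=9, (2,3) g=4 f=9]; closed=[(0,1), (0,2), (1,2), (1,3)]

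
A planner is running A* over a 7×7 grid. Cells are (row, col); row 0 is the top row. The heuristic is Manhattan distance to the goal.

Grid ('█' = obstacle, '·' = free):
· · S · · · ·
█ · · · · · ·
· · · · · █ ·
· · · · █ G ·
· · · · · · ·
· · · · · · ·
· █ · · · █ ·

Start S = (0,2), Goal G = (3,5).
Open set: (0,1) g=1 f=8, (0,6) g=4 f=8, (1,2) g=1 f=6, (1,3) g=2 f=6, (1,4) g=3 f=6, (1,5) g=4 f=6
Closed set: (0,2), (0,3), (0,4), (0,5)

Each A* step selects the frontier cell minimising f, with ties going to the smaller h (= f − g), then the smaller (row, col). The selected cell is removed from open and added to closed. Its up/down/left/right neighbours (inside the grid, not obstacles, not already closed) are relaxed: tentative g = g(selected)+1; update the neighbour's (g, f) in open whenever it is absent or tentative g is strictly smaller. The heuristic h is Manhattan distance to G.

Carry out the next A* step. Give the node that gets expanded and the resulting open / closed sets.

step 1: expand (1,5) (f=6, h=2) → closed; open now [(0,1) g=1 f=8, (0,6) g=4 f=8, (1,2) g=1 f=6, (1,3) g=2 f=6, (1,4) g=3 f=6, (1,6) g=5 f=8]

expanded=(1,5); open=[(0,1) g=1 f=8, (0,6) g=4 f=8, (1,2) g=1 f=6, (1,3) g=2 f=6, (1,4) g=3 f=6, (1,6) g=5 f=8]; closed=[(0,2), (0,3), (0,4), (0,5), (1,5)]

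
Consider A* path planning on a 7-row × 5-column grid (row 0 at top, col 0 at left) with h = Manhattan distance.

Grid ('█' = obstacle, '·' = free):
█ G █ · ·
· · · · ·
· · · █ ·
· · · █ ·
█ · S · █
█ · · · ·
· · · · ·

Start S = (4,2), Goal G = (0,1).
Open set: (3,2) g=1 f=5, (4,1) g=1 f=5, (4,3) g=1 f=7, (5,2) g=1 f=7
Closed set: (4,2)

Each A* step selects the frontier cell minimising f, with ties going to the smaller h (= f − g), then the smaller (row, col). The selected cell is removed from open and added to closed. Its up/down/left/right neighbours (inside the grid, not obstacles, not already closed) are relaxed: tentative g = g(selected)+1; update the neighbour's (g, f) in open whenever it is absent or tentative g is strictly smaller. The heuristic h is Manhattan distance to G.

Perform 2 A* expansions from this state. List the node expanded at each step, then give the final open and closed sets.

step 1: expand (3,2) (f=5, h=4) → closed; open now [(2,2) g=2 f=5, (3,1) g=2 f=5, (4,1) g=1 f=5, (4,3) g=1 f=7, (5,2) g=1 f=7]
step 2: expand (2,2) (f=5, h=3) → closed; open now [(1,2) g=3 f=5, (2,1) g=3 f=5, (3,1) g=2 f=5, (4,1) g=1 f=5, (4,3) g=1 f=7, (5,2) g=1 f=7]

order=[(3,2) → (2,2)]; open=[(1,2) g=3 f=5, (2,1) g=3 f=5, (3,1) g=2 f=5, (4,1) g=1 f=5, (4,3) g=1 f=7, (5,2) g=1 f=7]; closed=[(2,2), (3,2), (4,2)]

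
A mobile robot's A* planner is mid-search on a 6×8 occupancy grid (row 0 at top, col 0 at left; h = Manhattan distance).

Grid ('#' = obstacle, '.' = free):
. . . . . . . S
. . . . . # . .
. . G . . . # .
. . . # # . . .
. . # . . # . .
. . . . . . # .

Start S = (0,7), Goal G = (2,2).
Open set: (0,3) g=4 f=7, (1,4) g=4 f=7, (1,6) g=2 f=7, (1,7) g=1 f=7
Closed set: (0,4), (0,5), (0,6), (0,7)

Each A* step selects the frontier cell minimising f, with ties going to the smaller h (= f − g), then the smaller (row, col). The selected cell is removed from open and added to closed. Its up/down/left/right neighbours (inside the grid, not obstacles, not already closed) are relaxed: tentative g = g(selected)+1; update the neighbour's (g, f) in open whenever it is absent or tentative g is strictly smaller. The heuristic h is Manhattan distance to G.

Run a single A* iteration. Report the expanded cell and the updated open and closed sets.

step 1: expand (0,3) (f=7, h=3) → closed; open now [(0,2) g=5 f=7, (1,3) g=5 f=7, (1,4) g=4 f=7, (1,6) g=2 f=7, (1,7) g=1 f=7]

expanded=(0,3); open=[(0,2) g=5 f=7, (1,3) g=5 f=7, (1,4) g=4 f=7, (1,6) g=2 f=7, (1,7) g=1 f=7]; closed=[(0,3), (0,4), (0,5), (0,6), (0,7)]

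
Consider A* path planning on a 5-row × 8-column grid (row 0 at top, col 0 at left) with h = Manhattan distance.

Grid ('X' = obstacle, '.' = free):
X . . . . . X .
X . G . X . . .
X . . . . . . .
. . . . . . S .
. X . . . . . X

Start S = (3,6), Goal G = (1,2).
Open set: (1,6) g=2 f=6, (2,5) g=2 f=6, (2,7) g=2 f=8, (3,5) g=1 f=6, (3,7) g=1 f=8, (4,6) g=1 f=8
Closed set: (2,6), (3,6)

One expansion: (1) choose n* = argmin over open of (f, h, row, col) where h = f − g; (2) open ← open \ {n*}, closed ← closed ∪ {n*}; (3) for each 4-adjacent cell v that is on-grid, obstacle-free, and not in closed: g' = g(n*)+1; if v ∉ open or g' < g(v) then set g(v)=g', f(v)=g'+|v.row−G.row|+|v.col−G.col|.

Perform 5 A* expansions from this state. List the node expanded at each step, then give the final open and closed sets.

order=[(1,6) → (1,5) → (2,5) → (2,4) → (2,3)]; open=[(0,5) g=4 f=8, (1,3) g=5 f=6, (1,7) g=3 f=8, (2,2) g=5 f=6, (2,7) g=2 f=8, (3,3) g=5 f=8, (3,4) g=4 f=8, (3,5) g=1 f=6, (3,7) g=1 f=8, (4,6) g=1 f=8]; closed=[(1,5), (1,6), (2,3), (2,4), (2,5), (2,6), (3,6)]

step 1: expand (1,6) (f=6, h=4) → closed; open now [(1,5) g=3 f=6, (1,7) g=3 f=8, (2,5) g=2 f=6, (2,7) g=2 f=8, (3,5) g=1 f=6, (3,7) g=1 f=8, (4,6) g=1 f=8]
step 2: expand (1,5) (f=6, h=3) → closed; open now [(0,5) g=4 f=8, (1,7) g=3 f=8, (2,5) g=2 f=6, (2,7) g=2 f=8, (3,5) g=1 f=6, (3,7) g=1 f=8, (4,6) g=1 f=8]
step 3: expand (2,5) (f=6, h=4) → closed; open now [(0,5) g=4 f=8, (1,7) g=3 f=8, (2,4) g=3 f=6, (2,7) g=2 f=8, (3,5) g=1 f=6, (3,7) g=1 f=8, (4,6) g=1 f=8]
step 4: expand (2,4) (f=6, h=3) → closed; open now [(0,5) g=4 f=8, (1,7) g=3 f=8, (2,3) g=4 f=6, (2,7) g=2 f=8, (3,4) g=4 f=8, (3,5) g=1 f=6, (3,7) g=1 f=8, (4,6) g=1 f=8]
step 5: expand (2,3) (f=6, h=2) → closed; open now [(0,5) g=4 f=8, (1,3) g=5 f=6, (1,7) g=3 f=8, (2,2) g=5 f=6, (2,7) g=2 f=8, (3,3) g=5 f=8, (3,4) g=4 f=8, (3,5) g=1 f=6, (3,7) g=1 f=8, (4,6) g=1 f=8]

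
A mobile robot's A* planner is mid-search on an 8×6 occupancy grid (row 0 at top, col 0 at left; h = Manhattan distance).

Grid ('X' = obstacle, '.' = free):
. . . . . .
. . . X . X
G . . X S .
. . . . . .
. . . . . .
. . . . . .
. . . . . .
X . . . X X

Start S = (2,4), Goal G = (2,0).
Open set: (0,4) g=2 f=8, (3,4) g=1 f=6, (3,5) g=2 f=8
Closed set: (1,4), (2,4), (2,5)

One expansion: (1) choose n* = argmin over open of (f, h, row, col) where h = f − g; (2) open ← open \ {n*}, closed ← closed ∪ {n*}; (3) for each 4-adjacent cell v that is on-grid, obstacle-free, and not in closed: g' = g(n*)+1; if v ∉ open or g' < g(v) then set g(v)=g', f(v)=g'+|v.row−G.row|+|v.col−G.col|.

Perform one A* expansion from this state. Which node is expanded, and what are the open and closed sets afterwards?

step 1: expand (3,4) (f=6, h=5) → closed; open now [(0,4) g=2 f=8, (3,3) g=2 f=6, (3,5) g=2 f=8, (4,4) g=2 f=8]

expanded=(3,4); open=[(0,4) g=2 f=8, (3,3) g=2 f=6, (3,5) g=2 f=8, (4,4) g=2 f=8]; closed=[(1,4), (2,4), (2,5), (3,4)]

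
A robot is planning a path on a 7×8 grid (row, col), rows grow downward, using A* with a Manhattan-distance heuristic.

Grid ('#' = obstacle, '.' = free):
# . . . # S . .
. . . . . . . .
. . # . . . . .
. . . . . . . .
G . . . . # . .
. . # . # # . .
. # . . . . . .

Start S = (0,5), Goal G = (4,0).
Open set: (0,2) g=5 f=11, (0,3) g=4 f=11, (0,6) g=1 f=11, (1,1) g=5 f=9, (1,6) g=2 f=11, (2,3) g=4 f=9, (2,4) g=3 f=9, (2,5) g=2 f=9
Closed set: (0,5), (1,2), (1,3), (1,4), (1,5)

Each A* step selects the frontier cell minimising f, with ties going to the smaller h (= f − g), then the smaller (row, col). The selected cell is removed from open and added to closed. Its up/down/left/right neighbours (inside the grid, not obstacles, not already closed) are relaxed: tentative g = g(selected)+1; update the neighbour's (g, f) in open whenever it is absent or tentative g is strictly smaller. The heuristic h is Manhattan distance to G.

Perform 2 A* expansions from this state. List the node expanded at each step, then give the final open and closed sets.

step 1: expand (1,1) (f=9, h=4) → closed; open now [(0,1) g=6 f=11, (0,2) g=5 f=11, (0,3) g=4 f=11, (0,6) g=1 f=11, (1,0) g=6 f=9, (1,6) g=2 f=11, (2,1) g=6 f=9, (2,3) g=4 f=9, (2,4) g=3 f=9, (2,5) g=2 f=9]
step 2: expand (1,0) (f=9, h=3) → closed; open now [(0,1) g=6 f=11, (0,2) g=5 f=11, (0,3) g=4 f=11, (0,6) g=1 f=11, (1,6) g=2 f=11, (2,0) g=7 f=9, (2,1) g=6 f=9, (2,3) g=4 f=9, (2,4) g=3 f=9, (2,5) g=2 f=9]

order=[(1,1) → (1,0)]; open=[(0,1) g=6 f=11, (0,2) g=5 f=11, (0,3) g=4 f=11, (0,6) g=1 f=11, (1,6) g=2 f=11, (2,0) g=7 f=9, (2,1) g=6 f=9, (2,3) g=4 f=9, (2,4) g=3 f=9, (2,5) g=2 f=9]; closed=[(0,5), (1,0), (1,1), (1,2), (1,3), (1,4), (1,5)]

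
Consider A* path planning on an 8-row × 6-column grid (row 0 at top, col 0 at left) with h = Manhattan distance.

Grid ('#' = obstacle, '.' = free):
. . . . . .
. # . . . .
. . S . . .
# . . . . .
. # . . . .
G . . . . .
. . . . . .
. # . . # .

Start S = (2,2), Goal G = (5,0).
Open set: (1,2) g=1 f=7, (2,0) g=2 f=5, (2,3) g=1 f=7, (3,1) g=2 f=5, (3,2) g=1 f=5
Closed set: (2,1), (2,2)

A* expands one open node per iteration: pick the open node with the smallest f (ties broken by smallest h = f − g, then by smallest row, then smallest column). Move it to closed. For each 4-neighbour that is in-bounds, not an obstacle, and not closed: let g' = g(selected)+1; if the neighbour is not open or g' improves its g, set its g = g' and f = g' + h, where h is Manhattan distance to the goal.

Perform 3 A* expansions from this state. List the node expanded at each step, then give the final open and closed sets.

order=[(2,0) → (3,1) → (3,2)]; open=[(1,0) g=3 f=7, (1,2) g=1 f=7, (2,3) g=1 f=7, (3,3) g=2 f=7, (4,2) g=2 f=5]; closed=[(2,0), (2,1), (2,2), (3,1), (3,2)]

step 1: expand (2,0) (f=5, h=3) → closed; open now [(1,0) g=3 f=7, (1,2) g=1 f=7, (2,3) g=1 f=7, (3,1) g=2 f=5, (3,2) g=1 f=5]
step 2: expand (3,1) (f=5, h=3) → closed; open now [(1,0) g=3 f=7, (1,2) g=1 f=7, (2,3) g=1 f=7, (3,2) g=1 f=5]
step 3: expand (3,2) (f=5, h=4) → closed; open now [(1,0) g=3 f=7, (1,2) g=1 f=7, (2,3) g=1 f=7, (3,3) g=2 f=7, (4,2) g=2 f=5]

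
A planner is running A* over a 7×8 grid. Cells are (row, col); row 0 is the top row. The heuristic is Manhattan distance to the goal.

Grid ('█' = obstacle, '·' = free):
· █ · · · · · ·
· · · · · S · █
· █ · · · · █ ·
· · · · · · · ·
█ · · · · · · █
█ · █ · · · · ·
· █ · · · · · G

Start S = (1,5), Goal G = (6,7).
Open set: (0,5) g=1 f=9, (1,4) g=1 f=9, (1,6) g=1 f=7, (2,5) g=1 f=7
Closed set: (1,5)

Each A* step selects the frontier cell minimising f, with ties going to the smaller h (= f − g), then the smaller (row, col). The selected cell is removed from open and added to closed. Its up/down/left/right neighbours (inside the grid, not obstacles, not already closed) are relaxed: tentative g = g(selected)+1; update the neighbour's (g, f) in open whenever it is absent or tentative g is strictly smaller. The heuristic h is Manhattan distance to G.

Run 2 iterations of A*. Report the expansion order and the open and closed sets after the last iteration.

step 1: expand (1,6) (f=7, h=6) → closed; open now [(0,5) g=1 f=9, (0,6) g=2 f=9, (1,4) g=1 f=9, (2,5) g=1 f=7]
step 2: expand (2,5) (f=7, h=6) → closed; open now [(0,5) g=1 f=9, (0,6) g=2 f=9, (1,4) g=1 f=9, (2,4) g=2 f=9, (3,5) g=2 f=7]

order=[(1,6) → (2,5)]; open=[(0,5) g=1 f=9, (0,6) g=2 f=9, (1,4) g=1 f=9, (2,4) g=2 f=9, (3,5) g=2 f=7]; closed=[(1,5), (1,6), (2,5)]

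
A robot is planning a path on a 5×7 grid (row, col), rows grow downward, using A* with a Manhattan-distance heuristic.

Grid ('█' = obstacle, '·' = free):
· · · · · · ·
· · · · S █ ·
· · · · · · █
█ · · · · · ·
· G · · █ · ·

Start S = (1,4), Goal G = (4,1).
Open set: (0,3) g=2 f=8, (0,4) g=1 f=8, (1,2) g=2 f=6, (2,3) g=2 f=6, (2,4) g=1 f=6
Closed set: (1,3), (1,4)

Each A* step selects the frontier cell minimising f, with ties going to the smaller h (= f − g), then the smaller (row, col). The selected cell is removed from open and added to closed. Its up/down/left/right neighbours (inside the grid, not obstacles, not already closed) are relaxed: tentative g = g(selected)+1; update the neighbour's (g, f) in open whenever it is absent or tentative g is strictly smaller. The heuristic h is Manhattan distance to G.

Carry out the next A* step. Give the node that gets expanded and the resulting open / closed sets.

step 1: expand (1,2) (f=6, h=4) → closed; open now [(0,2) g=3 f=8, (0,3) g=2 f=8, (0,4) g=1 f=8, (1,1) g=3 f=6, (2,2) g=3 f=6, (2,3) g=2 f=6, (2,4) g=1 f=6]

expanded=(1,2); open=[(0,2) g=3 f=8, (0,3) g=2 f=8, (0,4) g=1 f=8, (1,1) g=3 f=6, (2,2) g=3 f=6, (2,3) g=2 f=6, (2,4) g=1 f=6]; closed=[(1,2), (1,3), (1,4)]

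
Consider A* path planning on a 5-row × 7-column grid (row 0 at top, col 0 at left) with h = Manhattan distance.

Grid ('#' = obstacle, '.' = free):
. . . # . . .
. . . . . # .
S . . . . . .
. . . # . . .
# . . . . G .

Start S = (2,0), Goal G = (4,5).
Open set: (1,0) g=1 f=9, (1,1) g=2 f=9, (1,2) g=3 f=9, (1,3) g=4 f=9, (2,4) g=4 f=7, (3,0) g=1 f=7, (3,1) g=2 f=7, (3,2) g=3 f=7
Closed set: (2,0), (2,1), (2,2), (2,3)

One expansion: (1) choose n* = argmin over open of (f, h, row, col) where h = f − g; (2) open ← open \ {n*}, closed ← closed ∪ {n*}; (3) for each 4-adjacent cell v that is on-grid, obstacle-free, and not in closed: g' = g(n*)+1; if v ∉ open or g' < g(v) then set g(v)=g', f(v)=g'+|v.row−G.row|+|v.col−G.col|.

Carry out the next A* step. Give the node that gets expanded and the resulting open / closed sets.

expanded=(2,4); open=[(1,0) g=1 f=9, (1,1) g=2 f=9, (1,2) g=3 f=9, (1,3) g=4 f=9, (1,4) g=5 f=9, (2,5) g=5 f=7, (3,0) g=1 f=7, (3,1) g=2 f=7, (3,2) g=3 f=7, (3,4) g=5 f=7]; closed=[(2,0), (2,1), (2,2), (2,3), (2,4)]

step 1: expand (2,4) (f=7, h=3) → closed; open now [(1,0) g=1 f=9, (1,1) g=2 f=9, (1,2) g=3 f=9, (1,3) g=4 f=9, (1,4) g=5 f=9, (2,5) g=5 f=7, (3,0) g=1 f=7, (3,1) g=2 f=7, (3,2) g=3 f=7, (3,4) g=5 f=7]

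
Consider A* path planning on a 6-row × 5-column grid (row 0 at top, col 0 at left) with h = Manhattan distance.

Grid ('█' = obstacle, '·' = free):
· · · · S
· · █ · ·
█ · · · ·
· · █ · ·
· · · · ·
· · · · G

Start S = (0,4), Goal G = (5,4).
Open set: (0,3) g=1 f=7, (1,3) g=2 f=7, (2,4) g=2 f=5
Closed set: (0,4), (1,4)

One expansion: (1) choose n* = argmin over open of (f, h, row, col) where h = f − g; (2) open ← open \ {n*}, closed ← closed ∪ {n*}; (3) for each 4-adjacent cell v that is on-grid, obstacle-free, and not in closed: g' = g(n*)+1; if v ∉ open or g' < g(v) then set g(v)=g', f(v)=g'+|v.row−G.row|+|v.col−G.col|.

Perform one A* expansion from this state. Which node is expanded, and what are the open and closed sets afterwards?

expanded=(2,4); open=[(0,3) g=1 f=7, (1,3) g=2 f=7, (2,3) g=3 f=7, (3,4) g=3 f=5]; closed=[(0,4), (1,4), (2,4)]

step 1: expand (2,4) (f=5, h=3) → closed; open now [(0,3) g=1 f=7, (1,3) g=2 f=7, (2,3) g=3 f=7, (3,4) g=3 f=5]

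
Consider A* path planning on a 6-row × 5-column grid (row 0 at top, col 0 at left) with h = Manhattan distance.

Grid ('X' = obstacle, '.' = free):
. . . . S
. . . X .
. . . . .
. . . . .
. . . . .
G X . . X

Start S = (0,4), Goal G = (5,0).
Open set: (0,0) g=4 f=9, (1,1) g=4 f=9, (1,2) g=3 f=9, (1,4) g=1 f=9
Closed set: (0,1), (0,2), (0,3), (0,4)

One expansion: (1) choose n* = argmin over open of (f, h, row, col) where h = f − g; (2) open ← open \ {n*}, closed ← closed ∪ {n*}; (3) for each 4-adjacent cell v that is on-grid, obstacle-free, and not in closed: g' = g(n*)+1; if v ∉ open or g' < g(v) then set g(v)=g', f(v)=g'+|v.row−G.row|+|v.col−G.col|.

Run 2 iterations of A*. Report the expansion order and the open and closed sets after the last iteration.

step 1: expand (0,0) (f=9, h=5) → closed; open now [(1,0) g=5 f=9, (1,1) g=4 f=9, (1,2) g=3 f=9, (1,4) g=1 f=9]
step 2: expand (1,0) (f=9, h=4) → closed; open now [(1,1) g=4 f=9, (1,2) g=3 f=9, (1,4) g=1 f=9, (2,0) g=6 f=9]

order=[(0,0) → (1,0)]; open=[(1,1) g=4 f=9, (1,2) g=3 f=9, (1,4) g=1 f=9, (2,0) g=6 f=9]; closed=[(0,0), (0,1), (0,2), (0,3), (0,4), (1,0)]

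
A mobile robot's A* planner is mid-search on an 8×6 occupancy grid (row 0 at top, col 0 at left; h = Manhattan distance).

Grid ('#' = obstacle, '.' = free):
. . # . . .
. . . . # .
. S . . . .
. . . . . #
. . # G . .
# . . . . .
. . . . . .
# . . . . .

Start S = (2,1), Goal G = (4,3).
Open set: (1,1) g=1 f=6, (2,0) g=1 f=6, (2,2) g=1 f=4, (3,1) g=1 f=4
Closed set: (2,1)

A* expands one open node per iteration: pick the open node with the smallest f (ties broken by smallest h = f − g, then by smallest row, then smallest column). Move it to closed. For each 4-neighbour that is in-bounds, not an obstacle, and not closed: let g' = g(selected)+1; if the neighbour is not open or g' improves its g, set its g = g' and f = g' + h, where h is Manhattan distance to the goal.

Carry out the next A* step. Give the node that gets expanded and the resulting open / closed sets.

expanded=(2,2); open=[(1,1) g=1 f=6, (1,2) g=2 f=6, (2,0) g=1 f=6, (2,3) g=2 f=4, (3,1) g=1 f=4, (3,2) g=2 f=4]; closed=[(2,1), (2,2)]

step 1: expand (2,2) (f=4, h=3) → closed; open now [(1,1) g=1 f=6, (1,2) g=2 f=6, (2,0) g=1 f=6, (2,3) g=2 f=4, (3,1) g=1 f=4, (3,2) g=2 f=4]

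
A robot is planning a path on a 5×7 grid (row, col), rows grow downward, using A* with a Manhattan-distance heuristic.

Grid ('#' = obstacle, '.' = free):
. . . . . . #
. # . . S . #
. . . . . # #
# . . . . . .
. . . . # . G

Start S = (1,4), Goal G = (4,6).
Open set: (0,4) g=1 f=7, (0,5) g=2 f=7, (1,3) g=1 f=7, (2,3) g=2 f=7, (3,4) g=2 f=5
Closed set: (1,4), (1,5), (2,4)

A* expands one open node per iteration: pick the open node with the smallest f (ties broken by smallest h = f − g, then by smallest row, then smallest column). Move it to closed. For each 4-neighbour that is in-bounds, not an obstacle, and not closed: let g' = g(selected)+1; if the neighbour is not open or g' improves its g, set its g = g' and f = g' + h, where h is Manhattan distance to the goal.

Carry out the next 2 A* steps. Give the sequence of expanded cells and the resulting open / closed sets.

step 1: expand (3,4) (f=5, h=3) → closed; open now [(0,4) g=1 f=7, (0,5) g=2 f=7, (1,3) g=1 f=7, (2,3) g=2 f=7, (3,3) g=3 f=7, (3,5) g=3 f=5]
step 2: expand (3,5) (f=5, h=2) → closed; open now [(0,4) g=1 f=7, (0,5) g=2 f=7, (1,3) g=1 f=7, (2,3) g=2 f=7, (3,3) g=3 f=7, (3,6) g=4 f=5, (4,5) g=4 f=5]

order=[(3,4) → (3,5)]; open=[(0,4) g=1 f=7, (0,5) g=2 f=7, (1,3) g=1 f=7, (2,3) g=2 f=7, (3,3) g=3 f=7, (3,6) g=4 f=5, (4,5) g=4 f=5]; closed=[(1,4), (1,5), (2,4), (3,4), (3,5)]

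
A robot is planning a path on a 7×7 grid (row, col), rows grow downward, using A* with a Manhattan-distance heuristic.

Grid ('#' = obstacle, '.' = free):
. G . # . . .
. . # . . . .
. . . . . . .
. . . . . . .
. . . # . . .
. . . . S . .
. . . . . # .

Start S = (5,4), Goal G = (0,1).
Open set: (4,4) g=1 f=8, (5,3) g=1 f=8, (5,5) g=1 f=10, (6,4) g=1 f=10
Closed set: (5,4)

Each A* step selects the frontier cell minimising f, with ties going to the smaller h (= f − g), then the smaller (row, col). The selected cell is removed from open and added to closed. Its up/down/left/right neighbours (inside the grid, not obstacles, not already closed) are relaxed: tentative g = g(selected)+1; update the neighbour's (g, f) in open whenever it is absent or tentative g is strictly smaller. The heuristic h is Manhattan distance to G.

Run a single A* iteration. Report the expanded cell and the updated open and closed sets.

step 1: expand (4,4) (f=8, h=7) → closed; open now [(3,4) g=2 f=8, (4,5) g=2 f=10, (5,3) g=1 f=8, (5,5) g=1 f=10, (6,4) g=1 f=10]

expanded=(4,4); open=[(3,4) g=2 f=8, (4,5) g=2 f=10, (5,3) g=1 f=8, (5,5) g=1 f=10, (6,4) g=1 f=10]; closed=[(4,4), (5,4)]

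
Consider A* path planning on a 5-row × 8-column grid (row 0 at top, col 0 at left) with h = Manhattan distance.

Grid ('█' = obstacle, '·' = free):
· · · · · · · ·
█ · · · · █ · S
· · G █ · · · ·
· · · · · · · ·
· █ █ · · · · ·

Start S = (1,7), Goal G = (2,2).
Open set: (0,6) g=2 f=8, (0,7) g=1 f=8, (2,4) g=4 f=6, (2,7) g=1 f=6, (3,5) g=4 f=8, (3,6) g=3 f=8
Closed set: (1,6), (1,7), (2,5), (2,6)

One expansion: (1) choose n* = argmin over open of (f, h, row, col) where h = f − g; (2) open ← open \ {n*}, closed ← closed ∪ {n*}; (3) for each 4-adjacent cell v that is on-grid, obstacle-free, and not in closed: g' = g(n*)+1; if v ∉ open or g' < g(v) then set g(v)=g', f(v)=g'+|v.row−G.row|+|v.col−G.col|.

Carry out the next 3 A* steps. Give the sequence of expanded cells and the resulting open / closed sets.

step 1: expand (2,4) (f=6, h=2) → closed; open now [(0,6) g=2 f=8, (0,7) g=1 f=8, (1,4) g=5 f=8, (2,7) g=1 f=6, (3,4) g=5 f=8, (3,5) g=4 f=8, (3,6) g=3 f=8]
step 2: expand (2,7) (f=6, h=5) → closed; open now [(0,6) g=2 f=8, (0,7) g=1 f=8, (1,4) g=5 f=8, (3,4) g=5 f=8, (3,5) g=4 f=8, (3,6) g=3 f=8, (3,7) g=2 f=8]
step 3: expand (1,4) (f=8, h=3) → closed; open now [(0,4) g=6 f=10, (0,6) g=2 f=8, (0,7) g=1 f=8, (1,3) g=6 f=8, (3,4) g=5 f=8, (3,5) g=4 f=8, (3,6) g=3 f=8, (3,7) g=2 f=8]

order=[(2,4) → (2,7) → (1,4)]; open=[(0,4) g=6 f=10, (0,6) g=2 f=8, (0,7) g=1 f=8, (1,3) g=6 f=8, (3,4) g=5 f=8, (3,5) g=4 f=8, (3,6) g=3 f=8, (3,7) g=2 f=8]; closed=[(1,4), (1,6), (1,7), (2,4), (2,5), (2,6), (2,7)]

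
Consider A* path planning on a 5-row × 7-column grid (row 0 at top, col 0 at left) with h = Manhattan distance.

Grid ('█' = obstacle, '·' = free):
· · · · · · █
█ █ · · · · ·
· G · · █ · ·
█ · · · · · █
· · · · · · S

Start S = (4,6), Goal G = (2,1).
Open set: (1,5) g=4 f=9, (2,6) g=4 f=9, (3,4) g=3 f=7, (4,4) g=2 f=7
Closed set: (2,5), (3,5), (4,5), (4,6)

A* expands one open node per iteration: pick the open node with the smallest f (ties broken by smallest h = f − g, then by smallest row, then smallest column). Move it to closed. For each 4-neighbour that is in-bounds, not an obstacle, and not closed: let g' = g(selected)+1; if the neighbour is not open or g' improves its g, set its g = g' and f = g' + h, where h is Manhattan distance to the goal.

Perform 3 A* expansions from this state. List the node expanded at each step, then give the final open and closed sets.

order=[(3,4) → (3,3) → (2,3)]; open=[(1,3) g=6 f=9, (1,5) g=4 f=9, (2,2) g=6 f=7, (2,6) g=4 f=9, (3,2) g=5 f=7, (4,3) g=5 f=9, (4,4) g=2 f=7]; closed=[(2,3), (2,5), (3,3), (3,4), (3,5), (4,5), (4,6)]

step 1: expand (3,4) (f=7, h=4) → closed; open now [(1,5) g=4 f=9, (2,6) g=4 f=9, (3,3) g=4 f=7, (4,4) g=2 f=7]
step 2: expand (3,3) (f=7, h=3) → closed; open now [(1,5) g=4 f=9, (2,3) g=5 f=7, (2,6) g=4 f=9, (3,2) g=5 f=7, (4,3) g=5 f=9, (4,4) g=2 f=7]
step 3: expand (2,3) (f=7, h=2) → closed; open now [(1,3) g=6 f=9, (1,5) g=4 f=9, (2,2) g=6 f=7, (2,6) g=4 f=9, (3,2) g=5 f=7, (4,3) g=5 f=9, (4,4) g=2 f=7]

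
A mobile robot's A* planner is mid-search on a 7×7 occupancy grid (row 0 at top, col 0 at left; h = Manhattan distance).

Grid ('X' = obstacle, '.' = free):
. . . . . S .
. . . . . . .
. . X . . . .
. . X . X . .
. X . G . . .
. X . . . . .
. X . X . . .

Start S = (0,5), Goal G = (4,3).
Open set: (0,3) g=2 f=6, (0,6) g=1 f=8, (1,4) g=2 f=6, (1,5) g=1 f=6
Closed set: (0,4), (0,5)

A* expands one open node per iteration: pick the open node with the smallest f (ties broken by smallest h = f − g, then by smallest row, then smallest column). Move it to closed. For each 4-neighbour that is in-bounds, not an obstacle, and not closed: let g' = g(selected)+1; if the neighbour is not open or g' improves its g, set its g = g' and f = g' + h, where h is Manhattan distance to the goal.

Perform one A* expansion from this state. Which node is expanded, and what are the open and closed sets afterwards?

step 1: expand (0,3) (f=6, h=4) → closed; open now [(0,2) g=3 f=8, (0,6) g=1 f=8, (1,3) g=3 f=6, (1,4) g=2 f=6, (1,5) g=1 f=6]

expanded=(0,3); open=[(0,2) g=3 f=8, (0,6) g=1 f=8, (1,3) g=3 f=6, (1,4) g=2 f=6, (1,5) g=1 f=6]; closed=[(0,3), (0,4), (0,5)]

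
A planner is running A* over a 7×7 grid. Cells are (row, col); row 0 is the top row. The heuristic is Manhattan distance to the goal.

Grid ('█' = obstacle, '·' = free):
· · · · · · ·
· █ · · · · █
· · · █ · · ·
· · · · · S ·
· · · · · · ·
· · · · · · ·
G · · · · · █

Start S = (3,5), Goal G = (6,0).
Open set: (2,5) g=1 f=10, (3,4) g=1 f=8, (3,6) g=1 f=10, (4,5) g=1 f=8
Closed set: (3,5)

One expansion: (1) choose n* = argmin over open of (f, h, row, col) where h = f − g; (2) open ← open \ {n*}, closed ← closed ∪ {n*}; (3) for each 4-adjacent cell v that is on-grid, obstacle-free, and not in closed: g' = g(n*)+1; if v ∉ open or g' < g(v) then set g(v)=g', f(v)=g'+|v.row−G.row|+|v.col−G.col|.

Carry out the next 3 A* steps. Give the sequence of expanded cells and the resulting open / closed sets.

step 1: expand (3,4) (f=8, h=7) → closed; open now [(2,4) g=2 f=10, (2,5) g=1 f=10, (3,3) g=2 f=8, (3,6) g=1 f=10, (4,4) g=2 f=8, (4,5) g=1 f=8]
step 2: expand (3,3) (f=8, h=6) → closed; open now [(2,4) g=2 f=10, (2,5) g=1 f=10, (3,2) g=3 f=8, (3,6) g=1 f=10, (4,3) g=3 f=8, (4,4) g=2 f=8, (4,5) g=1 f=8]
step 3: expand (3,2) (f=8, h=5) → closed; open now [(2,2) g=4 f=10, (2,4) g=2 f=10, (2,5) g=1 f=10, (3,1) g=4 f=8, (3,6) g=1 f=10, (4,2) g=4 f=8, (4,3) g=3 f=8, (4,4) g=2 f=8, (4,5) g=1 f=8]

order=[(3,4) → (3,3) → (3,2)]; open=[(2,2) g=4 f=10, (2,4) g=2 f=10, (2,5) g=1 f=10, (3,1) g=4 f=8, (3,6) g=1 f=10, (4,2) g=4 f=8, (4,3) g=3 f=8, (4,4) g=2 f=8, (4,5) g=1 f=8]; closed=[(3,2), (3,3), (3,4), (3,5)]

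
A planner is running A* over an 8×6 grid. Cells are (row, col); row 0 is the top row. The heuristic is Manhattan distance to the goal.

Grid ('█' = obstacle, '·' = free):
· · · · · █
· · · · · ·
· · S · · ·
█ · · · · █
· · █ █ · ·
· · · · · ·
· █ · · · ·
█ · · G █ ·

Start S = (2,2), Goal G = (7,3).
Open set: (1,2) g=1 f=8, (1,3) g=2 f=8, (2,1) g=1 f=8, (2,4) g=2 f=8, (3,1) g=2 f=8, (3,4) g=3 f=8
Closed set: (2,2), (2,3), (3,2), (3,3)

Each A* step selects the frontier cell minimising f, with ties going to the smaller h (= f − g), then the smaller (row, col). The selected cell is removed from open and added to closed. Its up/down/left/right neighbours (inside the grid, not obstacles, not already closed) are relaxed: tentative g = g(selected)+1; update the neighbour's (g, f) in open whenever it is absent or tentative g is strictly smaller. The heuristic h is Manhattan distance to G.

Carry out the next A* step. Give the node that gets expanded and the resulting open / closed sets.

expanded=(3,4); open=[(1,2) g=1 f=8, (1,3) g=2 f=8, (2,1) g=1 f=8, (2,4) g=2 f=8, (3,1) g=2 f=8, (4,4) g=4 f=8]; closed=[(2,2), (2,3), (3,2), (3,3), (3,4)]

step 1: expand (3,4) (f=8, h=5) → closed; open now [(1,2) g=1 f=8, (1,3) g=2 f=8, (2,1) g=1 f=8, (2,4) g=2 f=8, (3,1) g=2 f=8, (4,4) g=4 f=8]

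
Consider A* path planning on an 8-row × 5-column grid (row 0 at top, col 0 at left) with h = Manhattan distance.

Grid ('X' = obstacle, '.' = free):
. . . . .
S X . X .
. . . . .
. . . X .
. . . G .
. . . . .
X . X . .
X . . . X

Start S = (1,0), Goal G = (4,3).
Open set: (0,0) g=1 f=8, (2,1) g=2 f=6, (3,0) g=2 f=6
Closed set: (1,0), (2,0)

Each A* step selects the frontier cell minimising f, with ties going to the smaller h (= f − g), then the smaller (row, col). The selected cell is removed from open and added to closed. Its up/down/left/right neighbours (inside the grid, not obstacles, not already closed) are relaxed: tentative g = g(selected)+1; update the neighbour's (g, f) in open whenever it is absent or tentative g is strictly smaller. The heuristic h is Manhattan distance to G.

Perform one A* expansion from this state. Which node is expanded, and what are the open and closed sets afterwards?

expanded=(2,1); open=[(0,0) g=1 f=8, (2,2) g=3 f=6, (3,0) g=2 f=6, (3,1) g=3 f=6]; closed=[(1,0), (2,0), (2,1)]

step 1: expand (2,1) (f=6, h=4) → closed; open now [(0,0) g=1 f=8, (2,2) g=3 f=6, (3,0) g=2 f=6, (3,1) g=3 f=6]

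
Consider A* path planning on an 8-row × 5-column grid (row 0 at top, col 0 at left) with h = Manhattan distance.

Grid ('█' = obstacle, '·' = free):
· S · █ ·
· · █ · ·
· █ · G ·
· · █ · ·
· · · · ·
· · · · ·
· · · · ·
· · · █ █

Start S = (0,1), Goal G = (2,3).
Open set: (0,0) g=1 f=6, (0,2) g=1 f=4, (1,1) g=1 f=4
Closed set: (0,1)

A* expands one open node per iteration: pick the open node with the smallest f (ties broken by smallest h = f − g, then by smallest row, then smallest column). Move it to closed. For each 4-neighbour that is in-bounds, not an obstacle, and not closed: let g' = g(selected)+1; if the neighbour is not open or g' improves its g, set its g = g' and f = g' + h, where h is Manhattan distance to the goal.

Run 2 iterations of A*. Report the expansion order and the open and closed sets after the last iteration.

step 1: expand (0,2) (f=4, h=3) → closed; open now [(0,0) g=1 f=6, (1,1) g=1 f=4]
step 2: expand (1,1) (f=4, h=3) → closed; open now [(0,0) g=1 f=6, (1,0) g=2 f=6]

order=[(0,2) → (1,1)]; open=[(0,0) g=1 f=6, (1,0) g=2 f=6]; closed=[(0,1), (0,2), (1,1)]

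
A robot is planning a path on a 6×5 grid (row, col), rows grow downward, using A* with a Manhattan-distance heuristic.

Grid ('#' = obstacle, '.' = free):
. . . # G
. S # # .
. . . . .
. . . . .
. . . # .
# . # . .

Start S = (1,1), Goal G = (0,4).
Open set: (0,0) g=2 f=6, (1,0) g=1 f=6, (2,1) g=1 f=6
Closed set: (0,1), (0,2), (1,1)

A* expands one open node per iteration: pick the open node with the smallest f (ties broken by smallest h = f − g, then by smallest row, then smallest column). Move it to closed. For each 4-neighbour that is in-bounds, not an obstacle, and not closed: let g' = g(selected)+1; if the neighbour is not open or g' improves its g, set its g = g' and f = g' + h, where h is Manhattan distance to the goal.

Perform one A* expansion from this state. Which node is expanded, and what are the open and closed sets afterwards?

expanded=(0,0); open=[(1,0) g=1 f=6, (2,1) g=1 f=6]; closed=[(0,0), (0,1), (0,2), (1,1)]

step 1: expand (0,0) (f=6, h=4) → closed; open now [(1,0) g=1 f=6, (2,1) g=1 f=6]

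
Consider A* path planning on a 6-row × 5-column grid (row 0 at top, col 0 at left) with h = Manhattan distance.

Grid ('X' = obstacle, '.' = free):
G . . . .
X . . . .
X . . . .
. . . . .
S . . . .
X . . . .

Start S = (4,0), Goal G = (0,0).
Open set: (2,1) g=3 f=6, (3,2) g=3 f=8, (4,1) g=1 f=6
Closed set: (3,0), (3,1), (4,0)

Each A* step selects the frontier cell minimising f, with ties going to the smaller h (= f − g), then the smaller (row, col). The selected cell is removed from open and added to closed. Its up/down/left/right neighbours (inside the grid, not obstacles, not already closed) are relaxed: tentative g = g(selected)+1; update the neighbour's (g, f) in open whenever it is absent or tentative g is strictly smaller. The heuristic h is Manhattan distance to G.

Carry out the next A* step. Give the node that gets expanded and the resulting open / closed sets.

step 1: expand (2,1) (f=6, h=3) → closed; open now [(1,1) g=4 f=6, (2,2) g=4 f=8, (3,2) g=3 f=8, (4,1) g=1 f=6]

expanded=(2,1); open=[(1,1) g=4 f=6, (2,2) g=4 f=8, (3,2) g=3 f=8, (4,1) g=1 f=6]; closed=[(2,1), (3,0), (3,1), (4,0)]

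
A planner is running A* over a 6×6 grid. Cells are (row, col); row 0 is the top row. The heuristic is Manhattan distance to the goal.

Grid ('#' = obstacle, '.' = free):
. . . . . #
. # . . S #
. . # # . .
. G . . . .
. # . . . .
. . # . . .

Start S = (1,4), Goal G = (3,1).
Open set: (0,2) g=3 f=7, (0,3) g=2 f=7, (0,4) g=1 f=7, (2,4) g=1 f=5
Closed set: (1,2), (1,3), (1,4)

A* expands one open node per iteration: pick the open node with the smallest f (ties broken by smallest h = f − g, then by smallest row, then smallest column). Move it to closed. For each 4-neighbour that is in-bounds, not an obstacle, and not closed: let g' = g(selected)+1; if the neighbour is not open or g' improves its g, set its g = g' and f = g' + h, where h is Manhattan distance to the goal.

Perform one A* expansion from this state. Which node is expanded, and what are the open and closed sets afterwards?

step 1: expand (2,4) (f=5, h=4) → closed; open now [(0,2) g=3 f=7, (0,3) g=2 f=7, (0,4) g=1 f=7, (2,5) g=2 f=7, (3,4) g=2 f=5]

expanded=(2,4); open=[(0,2) g=3 f=7, (0,3) g=2 f=7, (0,4) g=1 f=7, (2,5) g=2 f=7, (3,4) g=2 f=5]; closed=[(1,2), (1,3), (1,4), (2,4)]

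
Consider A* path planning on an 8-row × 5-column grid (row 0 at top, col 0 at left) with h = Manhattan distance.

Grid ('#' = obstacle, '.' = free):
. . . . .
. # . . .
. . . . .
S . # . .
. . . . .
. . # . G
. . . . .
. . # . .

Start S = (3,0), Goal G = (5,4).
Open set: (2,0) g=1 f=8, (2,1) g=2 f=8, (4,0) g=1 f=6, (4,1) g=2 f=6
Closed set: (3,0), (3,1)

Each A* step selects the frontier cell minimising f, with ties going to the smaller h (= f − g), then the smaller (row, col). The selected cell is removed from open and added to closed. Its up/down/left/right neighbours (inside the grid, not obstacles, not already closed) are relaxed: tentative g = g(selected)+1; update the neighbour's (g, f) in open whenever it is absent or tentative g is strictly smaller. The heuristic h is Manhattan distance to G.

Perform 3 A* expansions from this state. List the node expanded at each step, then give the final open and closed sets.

step 1: expand (4,1) (f=6, h=4) → closed; open now [(2,0) g=1 f=8, (2,1) g=2 f=8, (4,0) g=1 f=6, (4,2) g=3 f=6, (5,1) g=3 f=6]
step 2: expand (4,2) (f=6, h=3) → closed; open now [(2,0) g=1 f=8, (2,1) g=2 f=8, (4,0) g=1 f=6, (4,3) g=4 f=6, (5,1) g=3 f=6]
step 3: expand (4,3) (f=6, h=2) → closed; open now [(2,0) g=1 f=8, (2,1) g=2 f=8, (3,3) g=5 f=8, (4,0) g=1 f=6, (4,4) g=5 f=6, (5,1) g=3 f=6, (5,3) g=5 f=6]

order=[(4,1) → (4,2) → (4,3)]; open=[(2,0) g=1 f=8, (2,1) g=2 f=8, (3,3) g=5 f=8, (4,0) g=1 f=6, (4,4) g=5 f=6, (5,1) g=3 f=6, (5,3) g=5 f=6]; closed=[(3,0), (3,1), (4,1), (4,2), (4,3)]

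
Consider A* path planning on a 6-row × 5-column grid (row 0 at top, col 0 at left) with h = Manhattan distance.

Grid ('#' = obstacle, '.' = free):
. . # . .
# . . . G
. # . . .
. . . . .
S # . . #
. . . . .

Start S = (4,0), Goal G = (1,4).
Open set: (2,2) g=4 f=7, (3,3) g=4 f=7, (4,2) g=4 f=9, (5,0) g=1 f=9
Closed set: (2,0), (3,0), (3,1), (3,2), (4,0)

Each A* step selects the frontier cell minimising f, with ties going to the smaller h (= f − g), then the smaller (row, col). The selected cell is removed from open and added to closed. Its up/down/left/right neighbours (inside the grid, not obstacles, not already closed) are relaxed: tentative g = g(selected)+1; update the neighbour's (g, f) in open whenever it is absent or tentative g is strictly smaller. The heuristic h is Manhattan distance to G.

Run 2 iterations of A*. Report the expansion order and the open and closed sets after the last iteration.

step 1: expand (2,2) (f=7, h=3) → closed; open now [(1,2) g=5 f=7, (2,3) g=5 f=7, (3,3) g=4 f=7, (4,2) g=4 f=9, (5,0) g=1 f=9]
step 2: expand (1,2) (f=7, h=2) → closed; open now [(1,1) g=6 f=9, (1,3) g=6 f=7, (2,3) g=5 f=7, (3,3) g=4 f=7, (4,2) g=4 f=9, (5,0) g=1 f=9]

order=[(2,2) → (1,2)]; open=[(1,1) g=6 f=9, (1,3) g=6 f=7, (2,3) g=5 f=7, (3,3) g=4 f=7, (4,2) g=4 f=9, (5,0) g=1 f=9]; closed=[(1,2), (2,0), (2,2), (3,0), (3,1), (3,2), (4,0)]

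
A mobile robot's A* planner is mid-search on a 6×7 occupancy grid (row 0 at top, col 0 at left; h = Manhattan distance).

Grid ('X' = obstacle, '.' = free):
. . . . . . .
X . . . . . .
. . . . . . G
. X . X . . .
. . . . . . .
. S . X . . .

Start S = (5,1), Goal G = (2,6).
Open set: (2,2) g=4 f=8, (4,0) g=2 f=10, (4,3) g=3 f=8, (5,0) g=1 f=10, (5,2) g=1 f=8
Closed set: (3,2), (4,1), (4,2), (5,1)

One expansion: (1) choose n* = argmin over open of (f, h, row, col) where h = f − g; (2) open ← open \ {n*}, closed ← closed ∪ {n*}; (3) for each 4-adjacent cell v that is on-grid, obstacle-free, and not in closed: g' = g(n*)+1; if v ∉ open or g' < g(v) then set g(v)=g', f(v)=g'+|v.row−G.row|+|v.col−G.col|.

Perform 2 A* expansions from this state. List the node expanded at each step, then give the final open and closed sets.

order=[(2,2) → (2,3)]; open=[(1,2) g=5 f=10, (1,3) g=6 f=10, (2,1) g=5 f=10, (2,4) g=6 f=8, (4,0) g=2 f=10, (4,3) g=3 f=8, (5,0) g=1 f=10, (5,2) g=1 f=8]; closed=[(2,2), (2,3), (3,2), (4,1), (4,2), (5,1)]

step 1: expand (2,2) (f=8, h=4) → closed; open now [(1,2) g=5 f=10, (2,1) g=5 f=10, (2,3) g=5 f=8, (4,0) g=2 f=10, (4,3) g=3 f=8, (5,0) g=1 f=10, (5,2) g=1 f=8]
step 2: expand (2,3) (f=8, h=3) → closed; open now [(1,2) g=5 f=10, (1,3) g=6 f=10, (2,1) g=5 f=10, (2,4) g=6 f=8, (4,0) g=2 f=10, (4,3) g=3 f=8, (5,0) g=1 f=10, (5,2) g=1 f=8]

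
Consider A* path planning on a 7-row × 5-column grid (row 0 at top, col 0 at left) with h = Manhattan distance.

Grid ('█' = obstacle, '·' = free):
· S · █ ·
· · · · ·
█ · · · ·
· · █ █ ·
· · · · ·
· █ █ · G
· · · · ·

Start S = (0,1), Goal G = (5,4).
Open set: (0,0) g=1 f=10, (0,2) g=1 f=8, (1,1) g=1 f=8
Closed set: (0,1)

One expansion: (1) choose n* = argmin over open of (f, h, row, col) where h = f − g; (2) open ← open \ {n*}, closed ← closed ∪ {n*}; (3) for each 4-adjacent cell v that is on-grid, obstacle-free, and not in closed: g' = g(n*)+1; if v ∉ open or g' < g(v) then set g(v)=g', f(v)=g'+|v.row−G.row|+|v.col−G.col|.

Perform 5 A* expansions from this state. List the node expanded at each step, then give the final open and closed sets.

step 1: expand (0,2) (f=8, h=7) → closed; open now [(0,0) g=1 f=10, (1,1) g=1 f=8, (1,2) g=2 f=8]
step 2: expand (1,2) (f=8, h=6) → closed; open now [(0,0) g=1 f=10, (1,1) g=1 f=8, (1,3) g=3 f=8, (2,2) g=3 f=8]
step 3: expand (1,3) (f=8, h=5) → closed; open now [(0,0) g=1 f=10, (1,1) g=1 f=8, (1,4) g=4 f=8, (2,2) g=3 f=8, (2,3) g=4 f=8]
step 4: expand (1,4) (f=8, h=4) → closed; open now [(0,0) g=1 f=10, (0,4) g=5 f=10, (1,1) g=1 f=8, (2,2) g=3 f=8, (2,3) g=4 f=8, (2,4) g=5 f=8]
step 5: expand (2,4) (f=8, h=3) → closed; open now [(0,0) g=1 f=10, (0,4) g=5 f=10, (1,1) g=1 f=8, (2,2) g=3 f=8, (2,3) g=4 f=8, (3,4) g=6 f=8]

order=[(0,2) → (1,2) → (1,3) → (1,4) → (2,4)]; open=[(0,0) g=1 f=10, (0,4) g=5 f=10, (1,1) g=1 f=8, (2,2) g=3 f=8, (2,3) g=4 f=8, (3,4) g=6 f=8]; closed=[(0,1), (0,2), (1,2), (1,3), (1,4), (2,4)]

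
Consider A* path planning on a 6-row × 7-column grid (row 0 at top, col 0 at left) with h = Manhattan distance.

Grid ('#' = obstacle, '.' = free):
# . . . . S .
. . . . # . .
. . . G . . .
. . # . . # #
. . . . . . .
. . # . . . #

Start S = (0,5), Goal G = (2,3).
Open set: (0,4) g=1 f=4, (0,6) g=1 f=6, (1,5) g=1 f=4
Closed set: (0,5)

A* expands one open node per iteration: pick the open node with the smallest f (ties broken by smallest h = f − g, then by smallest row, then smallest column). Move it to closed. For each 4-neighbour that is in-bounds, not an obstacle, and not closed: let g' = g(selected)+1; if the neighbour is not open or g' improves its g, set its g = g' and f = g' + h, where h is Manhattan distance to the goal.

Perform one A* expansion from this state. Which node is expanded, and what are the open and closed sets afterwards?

step 1: expand (0,4) (f=4, h=3) → closed; open now [(0,3) g=2 f=4, (0,6) g=1 f=6, (1,5) g=1 f=4]

expanded=(0,4); open=[(0,3) g=2 f=4, (0,6) g=1 f=6, (1,5) g=1 f=4]; closed=[(0,4), (0,5)]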